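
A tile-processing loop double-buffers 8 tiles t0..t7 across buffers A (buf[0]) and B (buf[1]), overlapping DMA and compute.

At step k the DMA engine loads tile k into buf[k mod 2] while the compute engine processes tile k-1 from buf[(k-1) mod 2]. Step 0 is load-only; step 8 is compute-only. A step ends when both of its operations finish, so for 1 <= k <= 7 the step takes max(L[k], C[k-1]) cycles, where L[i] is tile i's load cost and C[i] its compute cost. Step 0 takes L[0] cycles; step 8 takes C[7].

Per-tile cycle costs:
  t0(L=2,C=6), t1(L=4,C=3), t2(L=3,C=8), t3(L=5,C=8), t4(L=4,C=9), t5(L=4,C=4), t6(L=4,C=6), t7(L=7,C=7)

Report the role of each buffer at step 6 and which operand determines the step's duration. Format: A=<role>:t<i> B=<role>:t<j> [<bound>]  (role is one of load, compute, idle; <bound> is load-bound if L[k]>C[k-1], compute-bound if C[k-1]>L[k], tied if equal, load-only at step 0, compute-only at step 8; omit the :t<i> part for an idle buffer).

[0] DMA t0→A (2c) ∥ CU idle ⇒ 2c, clock 2
[1] DMA t1→B (4c) ∥ CU A:t0 (6c) ⇒ 6c, clock 8
[2] DMA t2→A (3c) ∥ CU B:t1 (3c) ⇒ 3c, clock 11
[3] DMA t3→B (5c) ∥ CU A:t2 (8c) ⇒ 8c, clock 19
[4] DMA t4→A (4c) ∥ CU B:t3 (8c) ⇒ 8c, clock 27
[5] DMA t5→B (4c) ∥ CU A:t4 (9c) ⇒ 9c, clock 36
[6] DMA t6→A (4c) ∥ CU B:t5 (4c) ⇒ 4c, clock 40
[7] DMA t7→B (7c) ∥ CU A:t6 (6c) ⇒ 7c, clock 47
[8] DMA idle ∥ CU B:t7 (7c) ⇒ 7c, clock 54

step 6: A=load:t6 B=compute:t5 [tied]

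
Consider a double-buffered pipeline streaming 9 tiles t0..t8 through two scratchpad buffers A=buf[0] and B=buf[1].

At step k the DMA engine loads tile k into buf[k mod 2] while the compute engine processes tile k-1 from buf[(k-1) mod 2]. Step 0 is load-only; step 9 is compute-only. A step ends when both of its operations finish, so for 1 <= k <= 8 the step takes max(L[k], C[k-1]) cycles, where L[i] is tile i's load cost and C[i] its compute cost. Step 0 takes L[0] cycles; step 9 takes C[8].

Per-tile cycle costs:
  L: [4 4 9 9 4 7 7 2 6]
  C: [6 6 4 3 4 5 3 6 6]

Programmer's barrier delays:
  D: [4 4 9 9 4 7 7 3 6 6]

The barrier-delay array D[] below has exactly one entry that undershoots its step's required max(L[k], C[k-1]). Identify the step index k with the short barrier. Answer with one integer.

hazard at step 1

[0] required=L[0]=4=4 vs D=4 ok
[1] required=max(L[1]=4,C[0]=6)=6 vs D=4 SHORT
[2] required=max(L[2]=9,C[1]=6)=9 vs D=9 ok
[3] required=max(L[3]=9,C[2]=4)=9 vs D=9 ok
[4] required=max(L[4]=4,C[3]=3)=4 vs D=4 ok
[5] required=max(L[5]=7,C[4]=4)=7 vs D=7 ok
[6] required=max(L[6]=7,C[5]=5)=7 vs D=7 ok
[7] required=max(L[7]=2,C[6]=3)=3 vs D=3 ok
[8] required=max(L[8]=6,C[7]=6)=6 vs D=6 ok
[9] required=C[8]=6=6 vs D=6 ok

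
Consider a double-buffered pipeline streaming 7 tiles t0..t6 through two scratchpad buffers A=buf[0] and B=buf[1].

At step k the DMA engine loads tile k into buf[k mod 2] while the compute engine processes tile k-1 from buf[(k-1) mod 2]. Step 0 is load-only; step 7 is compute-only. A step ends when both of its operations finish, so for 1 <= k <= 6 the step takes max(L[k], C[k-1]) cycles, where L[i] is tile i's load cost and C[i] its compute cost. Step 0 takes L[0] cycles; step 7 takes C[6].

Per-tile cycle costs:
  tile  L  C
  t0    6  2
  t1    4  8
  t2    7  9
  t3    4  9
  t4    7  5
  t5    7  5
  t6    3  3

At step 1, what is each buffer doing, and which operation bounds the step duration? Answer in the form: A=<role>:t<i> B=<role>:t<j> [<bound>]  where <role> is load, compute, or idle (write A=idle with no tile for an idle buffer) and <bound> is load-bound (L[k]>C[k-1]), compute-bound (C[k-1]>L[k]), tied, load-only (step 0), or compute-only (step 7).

step 0: L[0]=6 → dur=6, Σ=6 | A=load:t0 B=idle [load-only]
step 1: L[1]=4 C[0]=2 → dur=4, Σ=10 | A=compute:t0 B=load:t1 [load-bound]
step 2: L[2]=7 C[1]=8 → dur=8, Σ=18 | A=load:t2 B=compute:t1 [compute-bound]
step 3: L[3]=4 C[2]=9 → dur=9, Σ=27 | A=compute:t2 B=load:t3 [compute-bound]
step 4: L[4]=7 C[3]=9 → dur=9, Σ=36 | A=load:t4 B=compute:t3 [compute-bound]
step 5: L[5]=7 C[4]=5 → dur=7, Σ=43 | A=compute:t4 B=load:t5 [load-bound]
step 6: L[6]=3 C[5]=5 → dur=5, Σ=48 | A=load:t6 B=compute:t5 [compute-bound]
step 7: C[6]=3 → dur=3, Σ=51 | A=compute:t6 B=idle [compute-only]

step 1: A=compute:t0 B=load:t1 [load-bound]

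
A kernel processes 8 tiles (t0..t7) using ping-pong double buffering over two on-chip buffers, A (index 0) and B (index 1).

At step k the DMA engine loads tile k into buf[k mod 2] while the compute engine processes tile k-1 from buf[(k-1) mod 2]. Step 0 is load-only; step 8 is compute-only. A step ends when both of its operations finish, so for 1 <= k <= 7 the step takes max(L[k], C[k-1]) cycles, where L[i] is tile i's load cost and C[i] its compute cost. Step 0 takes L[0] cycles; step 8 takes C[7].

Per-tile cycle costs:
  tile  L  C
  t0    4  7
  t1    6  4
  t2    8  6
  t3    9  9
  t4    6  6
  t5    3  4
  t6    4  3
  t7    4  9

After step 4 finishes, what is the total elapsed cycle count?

step 0: L[0]=4 → dur=4, Σ=4 | A=load:t0 B=idle [load-only]
step 1: L[1]=6 C[0]=7 → dur=7, Σ=11 | A=compute:t0 B=load:t1 [compute-bound]
step 2: L[2]=8 C[1]=4 → dur=8, Σ=19 | A=load:t2 B=compute:t1 [load-bound]
step 3: L[3]=9 C[2]=6 → dur=9, Σ=28 | A=compute:t2 B=load:t3 [load-bound]
step 4: L[4]=6 C[3]=9 → dur=9, Σ=37 | A=load:t4 B=compute:t3 [compute-bound]
step 5: L[5]=3 C[4]=6 → dur=6, Σ=43 | A=compute:t4 B=load:t5 [compute-bound]
step 6: L[6]=4 C[5]=4 → dur=4, Σ=47 | A=load:t6 B=compute:t5 [tied]
step 7: L[7]=4 C[6]=3 → dur=4, Σ=51 | A=compute:t6 B=load:t7 [load-bound]
step 8: C[7]=9 → dur=9, Σ=60 | A=idle B=compute:t7 [compute-only]

end_cycle[4] = 37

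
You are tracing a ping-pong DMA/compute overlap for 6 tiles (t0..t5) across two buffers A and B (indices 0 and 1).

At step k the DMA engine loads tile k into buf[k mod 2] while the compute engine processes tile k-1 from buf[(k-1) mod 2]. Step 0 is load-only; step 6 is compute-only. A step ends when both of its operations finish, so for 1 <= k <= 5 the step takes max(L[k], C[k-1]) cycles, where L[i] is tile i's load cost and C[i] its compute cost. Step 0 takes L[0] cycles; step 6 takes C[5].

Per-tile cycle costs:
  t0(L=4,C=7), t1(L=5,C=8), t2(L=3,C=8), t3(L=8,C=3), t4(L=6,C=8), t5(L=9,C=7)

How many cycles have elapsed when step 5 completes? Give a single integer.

k=0 load=t0/4c comp=- wait=4 total=4
k=1 load=t1/5c comp=t0/7c wait=7 total=11
k=2 load=t2/3c comp=t1/8c wait=8 total=19
k=3 load=t3/8c comp=t2/8c wait=8 total=27
k=4 load=t4/6c comp=t3/3c wait=6 total=33
k=5 load=t5/9c comp=t4/8c wait=9 total=42
k=6 load=- comp=t5/7c wait=7 total=49

end_cycle[5] = 42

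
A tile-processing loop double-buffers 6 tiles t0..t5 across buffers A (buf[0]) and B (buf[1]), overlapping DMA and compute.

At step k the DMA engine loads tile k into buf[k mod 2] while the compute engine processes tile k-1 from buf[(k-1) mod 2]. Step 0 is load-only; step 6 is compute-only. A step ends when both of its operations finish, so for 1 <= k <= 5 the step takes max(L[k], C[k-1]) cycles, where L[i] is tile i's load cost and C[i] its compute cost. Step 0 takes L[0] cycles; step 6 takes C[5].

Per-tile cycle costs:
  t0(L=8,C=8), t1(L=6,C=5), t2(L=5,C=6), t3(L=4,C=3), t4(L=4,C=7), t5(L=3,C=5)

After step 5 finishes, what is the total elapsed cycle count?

step 0: L[0]=8 → dur=8, Σ=8 | A=load:t0 B=idle [load-only]
step 1: L[1]=6 C[0]=8 → dur=8, Σ=16 | A=compute:t0 B=load:t1 [compute-bound]
step 2: L[2]=5 C[1]=5 → dur=5, Σ=21 | A=load:t2 B=compute:t1 [tied]
step 3: L[3]=4 C[2]=6 → dur=6, Σ=27 | A=compute:t2 B=load:t3 [compute-bound]
step 4: L[4]=4 C[3]=3 → dur=4, Σ=31 | A=load:t4 B=compute:t3 [load-bound]
step 5: L[5]=3 C[4]=7 → dur=7, Σ=38 | A=compute:t4 B=load:t5 [compute-bound]
step 6: C[5]=5 → dur=5, Σ=43 | A=idle B=compute:t5 [compute-only]

end_cycle[5] = 38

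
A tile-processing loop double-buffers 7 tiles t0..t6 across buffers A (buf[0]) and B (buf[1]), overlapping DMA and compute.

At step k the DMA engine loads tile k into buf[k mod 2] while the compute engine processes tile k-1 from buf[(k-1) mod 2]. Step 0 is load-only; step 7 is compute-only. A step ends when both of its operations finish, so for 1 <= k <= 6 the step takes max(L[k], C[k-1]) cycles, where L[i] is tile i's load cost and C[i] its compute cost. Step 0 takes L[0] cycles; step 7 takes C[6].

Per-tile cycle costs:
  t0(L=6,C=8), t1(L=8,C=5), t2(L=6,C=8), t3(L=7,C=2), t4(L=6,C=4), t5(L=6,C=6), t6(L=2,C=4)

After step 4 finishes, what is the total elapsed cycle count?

k=0 load=t0/6c comp=- wait=6 total=6
k=1 load=t1/8c comp=t0/8c wait=8 total=14
k=2 load=t2/6c comp=t1/5c wait=6 total=20
k=3 load=t3/7c comp=t2/8c wait=8 total=28
k=4 load=t4/6c comp=t3/2c wait=6 total=34
k=5 load=t5/6c comp=t4/4c wait=6 total=40
k=6 load=t6/2c comp=t5/6c wait=6 total=46
k=7 load=- comp=t6/4c wait=4 total=50

end_cycle[4] = 34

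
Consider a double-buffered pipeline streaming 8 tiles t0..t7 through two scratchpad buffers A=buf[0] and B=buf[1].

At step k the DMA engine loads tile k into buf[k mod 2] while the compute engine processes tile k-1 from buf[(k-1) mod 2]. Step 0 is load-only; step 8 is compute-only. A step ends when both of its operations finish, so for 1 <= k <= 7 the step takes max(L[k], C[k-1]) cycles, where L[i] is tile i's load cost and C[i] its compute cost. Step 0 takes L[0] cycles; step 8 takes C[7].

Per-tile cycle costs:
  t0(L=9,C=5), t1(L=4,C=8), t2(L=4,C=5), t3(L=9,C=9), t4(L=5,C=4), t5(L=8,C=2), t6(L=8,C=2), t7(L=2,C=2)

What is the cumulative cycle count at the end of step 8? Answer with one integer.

step 0: L[0]=9 → dur=9, Σ=9 | A=load:t0 B=idle [load-only]
step 1: L[1]=4 C[0]=5 → dur=5, Σ=14 | A=compute:t0 B=load:t1 [compute-bound]
step 2: L[2]=4 C[1]=8 → dur=8, Σ=22 | A=load:t2 B=compute:t1 [compute-bound]
step 3: L[3]=9 C[2]=5 → dur=9, Σ=31 | A=compute:t2 B=load:t3 [load-bound]
step 4: L[4]=5 C[3]=9 → dur=9, Σ=40 | A=load:t4 B=compute:t3 [compute-bound]
step 5: L[5]=8 C[4]=4 → dur=8, Σ=48 | A=compute:t4 B=load:t5 [load-bound]
step 6: L[6]=8 C[5]=2 → dur=8, Σ=56 | A=load:t6 B=compute:t5 [load-bound]
step 7: L[7]=2 C[6]=2 → dur=2, Σ=58 | A=compute:t6 B=load:t7 [tied]
step 8: C[7]=2 → dur=2, Σ=60 | A=idle B=compute:t7 [compute-only]

end_cycle[8] = 60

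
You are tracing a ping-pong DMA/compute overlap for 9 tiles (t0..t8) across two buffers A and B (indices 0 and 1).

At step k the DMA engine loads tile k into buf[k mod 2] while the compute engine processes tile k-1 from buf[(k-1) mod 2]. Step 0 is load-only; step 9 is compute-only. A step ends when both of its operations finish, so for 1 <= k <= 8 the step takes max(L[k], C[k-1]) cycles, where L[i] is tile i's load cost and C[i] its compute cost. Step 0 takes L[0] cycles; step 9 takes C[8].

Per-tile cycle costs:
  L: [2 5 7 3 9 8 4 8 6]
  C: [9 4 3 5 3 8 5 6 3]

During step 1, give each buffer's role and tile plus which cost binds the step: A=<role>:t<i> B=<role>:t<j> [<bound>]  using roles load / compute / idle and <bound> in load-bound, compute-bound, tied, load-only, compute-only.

step 1: A=compute:t0 B=load:t1 [compute-bound]

  0. 2=2c; end=2; A:t0 B:-
  1. max(5,9)=9c; end=11; A:t0 B:t1
  2. max(7,4)=7c; end=18; A:t2 B:t1
  3. max(3,3)=3c; end=21; A:t2 B:t3
  4. max(9,5)=9c; end=30; A:t4 B:t3
  5. max(8,3)=8c; end=38; A:t4 B:t5
  6. max(4,8)=8c; end=46; A:t6 B:t5
  7. max(8,5)=8c; end=54; A:t6 B:t7
  8. max(6,6)=6c; end=60; A:t8 B:t7
  9. 3=3c; end=63; A:t8 B:t7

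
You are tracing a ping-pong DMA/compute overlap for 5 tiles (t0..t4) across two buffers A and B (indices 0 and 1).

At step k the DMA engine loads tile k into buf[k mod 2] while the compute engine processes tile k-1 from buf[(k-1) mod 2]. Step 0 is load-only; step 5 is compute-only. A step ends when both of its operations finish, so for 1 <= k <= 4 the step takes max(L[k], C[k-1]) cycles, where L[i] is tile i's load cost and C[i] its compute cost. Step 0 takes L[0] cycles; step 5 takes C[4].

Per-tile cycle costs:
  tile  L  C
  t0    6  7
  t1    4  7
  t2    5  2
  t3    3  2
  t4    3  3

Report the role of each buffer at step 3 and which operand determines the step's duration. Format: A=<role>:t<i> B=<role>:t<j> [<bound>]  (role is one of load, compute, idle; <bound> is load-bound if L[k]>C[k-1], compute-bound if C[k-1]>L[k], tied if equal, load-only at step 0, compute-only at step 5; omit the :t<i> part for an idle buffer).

step 0: L[0]=6 → dur=6, Σ=6 | A=load:t0 B=idle [load-only]
step 1: L[1]=4 C[0]=7 → dur=7, Σ=13 | A=compute:t0 B=load:t1 [compute-bound]
step 2: L[2]=5 C[1]=7 → dur=7, Σ=20 | A=load:t2 B=compute:t1 [compute-bound]
step 3: L[3]=3 C[2]=2 → dur=3, Σ=23 | A=compute:t2 B=load:t3 [load-bound]
step 4: L[4]=3 C[3]=2 → dur=3, Σ=26 | A=load:t4 B=compute:t3 [load-bound]
step 5: C[4]=3 → dur=3, Σ=29 | A=compute:t4 B=idle [compute-only]

step 3: A=compute:t2 B=load:t3 [load-bound]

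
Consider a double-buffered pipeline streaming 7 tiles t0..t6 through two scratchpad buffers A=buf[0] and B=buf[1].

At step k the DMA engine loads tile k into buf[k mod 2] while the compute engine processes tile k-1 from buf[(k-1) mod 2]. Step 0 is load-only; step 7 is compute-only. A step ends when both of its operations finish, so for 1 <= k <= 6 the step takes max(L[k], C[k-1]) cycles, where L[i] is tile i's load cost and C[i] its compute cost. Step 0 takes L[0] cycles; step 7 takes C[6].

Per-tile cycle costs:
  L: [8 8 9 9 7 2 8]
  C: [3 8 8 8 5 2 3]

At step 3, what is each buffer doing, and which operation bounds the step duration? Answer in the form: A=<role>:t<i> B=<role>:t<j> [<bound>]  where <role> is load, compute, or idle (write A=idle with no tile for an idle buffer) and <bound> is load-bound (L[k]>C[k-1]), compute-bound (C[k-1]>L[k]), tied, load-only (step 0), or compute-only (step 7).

  0. 8=8c; end=8; A:t0 B:-
  1. max(8,3)=8c; end=16; A:t0 B:t1
  2. max(9,8)=9c; end=25; A:t2 B:t1
  3. max(9,8)=9c; end=34; A:t2 B:t3
  4. max(7,8)=8c; end=42; A:t4 B:t3
  5. max(2,5)=5c; end=47; A:t4 B:t5
  6. max(8,2)=8c; end=55; A:t6 B:t5
  7. 3=3c; end=58; A:t6 B:t5

step 3: A=compute:t2 B=load:t3 [load-bound]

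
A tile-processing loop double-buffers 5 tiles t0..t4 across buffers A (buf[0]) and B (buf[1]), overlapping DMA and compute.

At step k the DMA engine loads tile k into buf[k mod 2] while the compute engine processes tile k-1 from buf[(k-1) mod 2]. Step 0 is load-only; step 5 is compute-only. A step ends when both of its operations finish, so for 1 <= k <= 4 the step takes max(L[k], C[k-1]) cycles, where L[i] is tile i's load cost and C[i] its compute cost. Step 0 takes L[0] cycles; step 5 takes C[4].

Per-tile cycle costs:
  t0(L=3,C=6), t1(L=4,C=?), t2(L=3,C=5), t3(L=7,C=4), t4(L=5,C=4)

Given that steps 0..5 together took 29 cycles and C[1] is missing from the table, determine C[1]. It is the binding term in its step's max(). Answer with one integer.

step 0 = dur = L[0]=3 = 3
step 1 = dur = max(L[1]=4, C[0]=6) = 6
step 2 = dur = max(L[2]=3, C[1]=?) = C[1]  (unknown; binding)
step 3 = dur = max(L[3]=7, C[2]=5) = 7
step 4 = dur = max(L[4]=5, C[3]=4) = 5
step 5 = dur = C[4]=4 = 4
sum of known step durations = 25
dur[2] = total - known = 29 - 25 = 4
C[1] is the binding max in step 2, so C[1] = dur[2] = 4

C[1] = 4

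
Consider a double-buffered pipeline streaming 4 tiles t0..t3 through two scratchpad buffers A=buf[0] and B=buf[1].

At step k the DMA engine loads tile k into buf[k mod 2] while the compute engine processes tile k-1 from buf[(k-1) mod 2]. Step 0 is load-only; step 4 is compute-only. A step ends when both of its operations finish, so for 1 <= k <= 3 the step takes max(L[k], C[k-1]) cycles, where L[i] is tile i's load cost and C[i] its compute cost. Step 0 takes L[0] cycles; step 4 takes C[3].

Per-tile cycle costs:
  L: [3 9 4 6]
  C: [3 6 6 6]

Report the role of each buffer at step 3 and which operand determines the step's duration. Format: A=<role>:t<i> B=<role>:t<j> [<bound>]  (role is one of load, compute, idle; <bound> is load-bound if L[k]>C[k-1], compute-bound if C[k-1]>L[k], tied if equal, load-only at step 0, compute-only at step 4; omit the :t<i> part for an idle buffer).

step 3: A=compute:t2 B=load:t3 [tied]

k=0 load=t0/3c comp=- wait=3 total=3
k=1 load=t1/9c comp=t0/3c wait=9 total=12
k=2 load=t2/4c comp=t1/6c wait=6 total=18
k=3 load=t3/6c comp=t2/6c wait=6 total=24
k=4 load=- comp=t3/6c wait=6 total=30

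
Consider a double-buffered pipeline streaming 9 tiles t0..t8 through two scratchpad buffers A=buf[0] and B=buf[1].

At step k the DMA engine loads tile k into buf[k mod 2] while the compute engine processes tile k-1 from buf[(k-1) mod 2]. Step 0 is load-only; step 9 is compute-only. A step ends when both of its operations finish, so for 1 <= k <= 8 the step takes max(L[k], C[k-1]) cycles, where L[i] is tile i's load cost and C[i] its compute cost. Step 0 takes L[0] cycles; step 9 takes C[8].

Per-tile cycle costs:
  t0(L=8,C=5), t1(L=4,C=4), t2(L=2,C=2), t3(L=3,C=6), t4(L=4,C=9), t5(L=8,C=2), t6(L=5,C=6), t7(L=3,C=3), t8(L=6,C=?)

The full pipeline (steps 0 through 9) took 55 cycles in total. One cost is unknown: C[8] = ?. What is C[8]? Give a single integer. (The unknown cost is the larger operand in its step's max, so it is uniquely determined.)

step 0 → dur = L[0]=8 = 8
step 1 → dur = max(L[1]=4, C[0]=5) = 5
step 2 → dur = max(L[2]=2, C[1]=4) = 4
step 3 → dur = max(L[3]=3, C[2]=2) = 3
step 4 → dur = max(L[4]=4, C[3]=6) = 6
step 5 → dur = max(L[5]=8, C[4]=9) = 9
step 6 → dur = max(L[6]=5, C[5]=2) = 5
step 7 → dur = max(L[7]=3, C[6]=6) = 6
step 8 → dur = max(L[8]=6, C[7]=3) = 6
step 9 → dur = C[8]=? = C[8]  (unknown; binding)
sum of known step durations = 52
dur[9] = total - known = 55 - 52 = 3
C[8] is the binding max in step 9, so C[8] = dur[9] = 3

C[8] = 3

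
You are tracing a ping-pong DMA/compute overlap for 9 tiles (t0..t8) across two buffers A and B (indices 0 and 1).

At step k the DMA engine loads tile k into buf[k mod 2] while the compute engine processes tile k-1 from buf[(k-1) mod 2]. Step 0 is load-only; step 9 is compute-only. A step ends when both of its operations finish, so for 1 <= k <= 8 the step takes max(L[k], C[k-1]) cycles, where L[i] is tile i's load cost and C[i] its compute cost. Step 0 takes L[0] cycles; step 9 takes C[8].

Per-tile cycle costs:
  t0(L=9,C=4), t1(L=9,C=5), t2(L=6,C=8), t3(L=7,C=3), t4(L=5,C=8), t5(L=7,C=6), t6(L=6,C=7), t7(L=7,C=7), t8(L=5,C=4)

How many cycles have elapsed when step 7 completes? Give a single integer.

end_cycle[7] = 58

  0. 9=9c; end=9; A:t0 B:-
  1. max(9,4)=9c; end=18; A:t0 B:t1
  2. max(6,5)=6c; end=24; A:t2 B:t1
  3. max(7,8)=8c; end=32; A:t2 B:t3
  4. max(5,3)=5c; end=37; A:t4 B:t3
  5. max(7,8)=8c; end=45; A:t4 B:t5
  6. max(6,6)=6c; end=51; A:t6 B:t5
  7. max(7,7)=7c; end=58; A:t6 B:t7
  8. max(5,7)=7c; end=65; A:t8 B:t7
  9. 4=4c; end=69; A:t8 B:t7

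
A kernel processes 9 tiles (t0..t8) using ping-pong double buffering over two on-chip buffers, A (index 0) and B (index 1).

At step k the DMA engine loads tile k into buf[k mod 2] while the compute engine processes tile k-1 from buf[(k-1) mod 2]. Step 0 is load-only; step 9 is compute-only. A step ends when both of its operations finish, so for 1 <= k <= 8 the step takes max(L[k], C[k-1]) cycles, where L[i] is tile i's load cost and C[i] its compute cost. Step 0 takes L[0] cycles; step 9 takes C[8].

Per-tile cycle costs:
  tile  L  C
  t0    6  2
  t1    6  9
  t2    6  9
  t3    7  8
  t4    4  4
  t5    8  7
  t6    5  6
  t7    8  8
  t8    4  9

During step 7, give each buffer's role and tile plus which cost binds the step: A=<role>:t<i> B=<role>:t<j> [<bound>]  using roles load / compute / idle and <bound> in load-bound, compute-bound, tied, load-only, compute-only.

[0] DMA t0→A (6c) ∥ CU idle ⇒ 6c, clock 6
[1] DMA t1→B (6c) ∥ CU A:t0 (2c) ⇒ 6c, clock 12
[2] DMA t2→A (6c) ∥ CU B:t1 (9c) ⇒ 9c, clock 21
[3] DMA t3→B (7c) ∥ CU A:t2 (9c) ⇒ 9c, clock 30
[4] DMA t4→A (4c) ∥ CU B:t3 (8c) ⇒ 8c, clock 38
[5] DMA t5→B (8c) ∥ CU A:t4 (4c) ⇒ 8c, clock 46
[6] DMA t6→A (5c) ∥ CU B:t5 (7c) ⇒ 7c, clock 53
[7] DMA t7→B (8c) ∥ CU A:t6 (6c) ⇒ 8c, clock 61
[8] DMA t8→A (4c) ∥ CU B:t7 (8c) ⇒ 8c, clock 69
[9] DMA idle ∥ CU A:t8 (9c) ⇒ 9c, clock 78

step 7: A=compute:t6 B=load:t7 [load-bound]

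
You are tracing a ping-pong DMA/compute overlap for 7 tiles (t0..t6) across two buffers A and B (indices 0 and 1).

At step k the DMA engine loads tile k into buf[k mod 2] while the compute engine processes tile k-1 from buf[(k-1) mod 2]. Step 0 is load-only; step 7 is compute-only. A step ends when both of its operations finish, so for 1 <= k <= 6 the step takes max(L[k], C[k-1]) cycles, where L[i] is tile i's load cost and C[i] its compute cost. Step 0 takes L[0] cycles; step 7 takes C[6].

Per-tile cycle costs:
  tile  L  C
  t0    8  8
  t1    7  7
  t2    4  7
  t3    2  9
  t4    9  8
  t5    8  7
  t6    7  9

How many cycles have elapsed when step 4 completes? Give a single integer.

  0. 8=8c; end=8; A:t0 B:-
  1. max(7,8)=8c; end=16; A:t0 B:t1
  2. max(4,7)=7c; end=23; A:t2 B:t1
  3. max(2,7)=7c; end=30; A:t2 B:t3
  4. max(9,9)=9c; end=39; A:t4 B:t3
  5. max(8,8)=8c; end=47; A:t4 B:t5
  6. max(7,7)=7c; end=54; A:t6 B:t5
  7. 9=9c; end=63; A:t6 B:t5

end_cycle[4] = 39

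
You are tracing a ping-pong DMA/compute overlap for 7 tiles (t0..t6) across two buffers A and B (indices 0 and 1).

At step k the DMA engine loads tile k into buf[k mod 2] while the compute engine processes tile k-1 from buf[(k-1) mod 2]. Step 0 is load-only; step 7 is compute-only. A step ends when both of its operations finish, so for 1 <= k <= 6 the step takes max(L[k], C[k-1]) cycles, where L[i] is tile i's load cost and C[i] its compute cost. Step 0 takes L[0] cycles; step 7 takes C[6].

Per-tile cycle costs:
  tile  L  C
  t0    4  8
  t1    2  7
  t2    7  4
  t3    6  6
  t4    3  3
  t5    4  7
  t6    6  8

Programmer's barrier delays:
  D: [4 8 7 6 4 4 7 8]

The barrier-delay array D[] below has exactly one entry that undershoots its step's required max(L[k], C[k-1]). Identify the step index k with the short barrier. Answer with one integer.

hazard at step 4

k=0 barrier L[0]=4→4c, D[0]=4 ok
k=1 barrier max(L[1]=2,C[0]=8)→8c, D[1]=8 ok
k=2 barrier max(L[2]=7,C[1]=7)→7c, D[2]=7 ok
k=3 barrier max(L[3]=6,C[2]=4)→6c, D[3]=6 ok
k=4 barrier max(L[4]=3,C[3]=6)→6c, D[4]=4 SHORT
k=5 barrier max(L[5]=4,C[4]=3)→4c, D[5]=4 ok
k=6 barrier max(L[6]=6,C[5]=7)→7c, D[6]=7 ok
k=7 barrier C[6]=8→8c, D[7]=8 ok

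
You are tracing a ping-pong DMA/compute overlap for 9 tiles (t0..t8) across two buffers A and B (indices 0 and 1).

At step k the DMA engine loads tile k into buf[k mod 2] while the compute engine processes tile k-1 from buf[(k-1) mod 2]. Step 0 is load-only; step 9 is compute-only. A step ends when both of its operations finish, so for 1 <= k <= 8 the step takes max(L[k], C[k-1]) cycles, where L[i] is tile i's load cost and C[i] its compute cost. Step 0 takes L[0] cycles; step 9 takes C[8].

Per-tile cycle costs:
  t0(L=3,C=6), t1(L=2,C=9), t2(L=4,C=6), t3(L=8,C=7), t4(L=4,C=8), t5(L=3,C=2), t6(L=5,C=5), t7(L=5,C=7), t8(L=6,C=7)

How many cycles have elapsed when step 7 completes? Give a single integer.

end_cycle[7] = 51

step 0: L[0]=3 → dur=3, Σ=3 | A=load:t0 B=idle [load-only]
step 1: L[1]=2 C[0]=6 → dur=6, Σ=9 | A=compute:t0 B=load:t1 [compute-bound]
step 2: L[2]=4 C[1]=9 → dur=9, Σ=18 | A=load:t2 B=compute:t1 [compute-bound]
step 3: L[3]=8 C[2]=6 → dur=8, Σ=26 | A=compute:t2 B=load:t3 [load-bound]
step 4: L[4]=4 C[3]=7 → dur=7, Σ=33 | A=load:t4 B=compute:t3 [compute-bound]
step 5: L[5]=3 C[4]=8 → dur=8, Σ=41 | A=compute:t4 B=load:t5 [compute-bound]
step 6: L[6]=5 C[5]=2 → dur=5, Σ=46 | A=load:t6 B=compute:t5 [load-bound]
step 7: L[7]=5 C[6]=5 → dur=5, Σ=51 | A=compute:t6 B=load:t7 [tied]
step 8: L[8]=6 C[7]=7 → dur=7, Σ=58 | A=load:t8 B=compute:t7 [compute-bound]
step 9: C[8]=7 → dur=7, Σ=65 | A=compute:t8 B=idle [compute-only]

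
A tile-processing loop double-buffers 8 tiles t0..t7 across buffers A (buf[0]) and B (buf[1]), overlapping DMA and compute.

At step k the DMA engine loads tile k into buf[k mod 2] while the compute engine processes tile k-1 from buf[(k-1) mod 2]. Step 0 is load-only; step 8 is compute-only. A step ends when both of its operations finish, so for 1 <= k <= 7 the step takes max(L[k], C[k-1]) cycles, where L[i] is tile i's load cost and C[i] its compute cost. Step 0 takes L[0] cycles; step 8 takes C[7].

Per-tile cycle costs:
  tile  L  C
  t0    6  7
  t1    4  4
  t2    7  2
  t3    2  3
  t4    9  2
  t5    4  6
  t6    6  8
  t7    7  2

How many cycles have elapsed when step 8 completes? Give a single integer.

end_cycle[8] = 51

[0] DMA t0→A (6c) ∥ CU idle ⇒ 6c, clock 6
[1] DMA t1→B (4c) ∥ CU A:t0 (7c) ⇒ 7c, clock 13
[2] DMA t2→A (7c) ∥ CU B:t1 (4c) ⇒ 7c, clock 20
[3] DMA t3→B (2c) ∥ CU A:t2 (2c) ⇒ 2c, clock 22
[4] DMA t4→A (9c) ∥ CU B:t3 (3c) ⇒ 9c, clock 31
[5] DMA t5→B (4c) ∥ CU A:t4 (2c) ⇒ 4c, clock 35
[6] DMA t6→A (6c) ∥ CU B:t5 (6c) ⇒ 6c, clock 41
[7] DMA t7→B (7c) ∥ CU A:t6 (8c) ⇒ 8c, clock 49
[8] DMA idle ∥ CU B:t7 (2c) ⇒ 2c, clock 51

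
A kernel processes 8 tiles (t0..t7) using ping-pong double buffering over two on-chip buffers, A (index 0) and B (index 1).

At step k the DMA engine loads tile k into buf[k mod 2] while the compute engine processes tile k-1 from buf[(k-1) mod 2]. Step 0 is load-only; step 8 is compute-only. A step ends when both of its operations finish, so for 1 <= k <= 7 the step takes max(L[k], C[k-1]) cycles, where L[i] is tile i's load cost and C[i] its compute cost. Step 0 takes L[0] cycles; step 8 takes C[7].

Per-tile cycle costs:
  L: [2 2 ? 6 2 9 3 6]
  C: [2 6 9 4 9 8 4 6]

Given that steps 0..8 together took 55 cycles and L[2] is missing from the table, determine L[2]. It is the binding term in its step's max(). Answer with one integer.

L[2] = 9

step 0: dur = L[0]=2 = 2
step 1: dur = max(L[1]=2, C[0]=2) = 2
step 2: dur = max(L[2]=?, C[1]=6) = L[2]  (unknown; binding)
step 3: dur = max(L[3]=6, C[2]=9) = 9
step 4: dur = max(L[4]=2, C[3]=4) = 4
step 5: dur = max(L[5]=9, C[4]=9) = 9
step 6: dur = max(L[6]=3, C[5]=8) = 8
step 7: dur = max(L[7]=6, C[6]=4) = 6
step 8: dur = C[7]=6 = 6
sum of known step durations = 46
dur[2] = total - known = 55 - 46 = 9
L[2] is the binding max in step 2, so L[2] = dur[2] = 9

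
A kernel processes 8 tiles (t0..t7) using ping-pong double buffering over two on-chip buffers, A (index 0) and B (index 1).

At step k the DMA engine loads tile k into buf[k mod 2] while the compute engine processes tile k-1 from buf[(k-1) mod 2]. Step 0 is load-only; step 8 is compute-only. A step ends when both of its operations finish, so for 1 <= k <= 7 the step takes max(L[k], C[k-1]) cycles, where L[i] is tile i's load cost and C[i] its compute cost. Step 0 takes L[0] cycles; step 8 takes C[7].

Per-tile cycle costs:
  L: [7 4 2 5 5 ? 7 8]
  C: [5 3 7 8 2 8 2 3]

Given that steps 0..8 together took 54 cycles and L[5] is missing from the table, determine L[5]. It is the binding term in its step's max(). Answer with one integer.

step 0 | dur = L[0]=7 = 7
step 1 | dur = max(L[1]=4, C[0]=5) = 5
step 2 | dur = max(L[2]=2, C[1]=3) = 3
step 3 | dur = max(L[3]=5, C[2]=7) = 7
step 4 | dur = max(L[4]=5, C[3]=8) = 8
step 5 | dur = max(L[5]=?, C[4]=2) = L[5]  (unknown; binding)
step 6 | dur = max(L[6]=7, C[5]=8) = 8
step 7 | dur = max(L[7]=8, C[6]=2) = 8
step 8 | dur = C[7]=3 = 3
sum of known step durations = 49
dur[5] = total - known = 54 - 49 = 5
L[5] is the binding max in step 5, so L[5] = dur[5] = 5

L[5] = 5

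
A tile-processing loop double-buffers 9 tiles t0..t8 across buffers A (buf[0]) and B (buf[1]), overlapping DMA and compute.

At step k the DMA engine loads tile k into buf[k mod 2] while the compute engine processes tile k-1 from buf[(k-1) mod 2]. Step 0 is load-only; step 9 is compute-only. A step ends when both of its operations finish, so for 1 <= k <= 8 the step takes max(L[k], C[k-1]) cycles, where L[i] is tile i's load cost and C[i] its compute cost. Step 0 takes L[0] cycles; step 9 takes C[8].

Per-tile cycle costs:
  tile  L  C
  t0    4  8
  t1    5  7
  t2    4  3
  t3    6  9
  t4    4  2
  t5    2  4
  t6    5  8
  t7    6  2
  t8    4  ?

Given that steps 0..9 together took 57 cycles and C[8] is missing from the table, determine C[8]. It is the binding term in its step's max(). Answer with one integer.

C[8] = 4

step 0: dur = L[0]=4 = 4
step 1: dur = max(L[1]=5, C[0]=8) = 8
step 2: dur = max(L[2]=4, C[1]=7) = 7
step 3: dur = max(L[3]=6, C[2]=3) = 6
step 4: dur = max(L[4]=4, C[3]=9) = 9
step 5: dur = max(L[5]=2, C[4]=2) = 2
step 6: dur = max(L[6]=5, C[5]=4) = 5
step 7: dur = max(L[7]=6, C[6]=8) = 8
step 8: dur = max(L[8]=4, C[7]=2) = 4
step 9: dur = C[8]=? = C[8]  (unknown; binding)
sum of known step durations = 53
dur[9] = total - known = 57 - 53 = 4
C[8] is the binding max in step 9, so C[8] = dur[9] = 4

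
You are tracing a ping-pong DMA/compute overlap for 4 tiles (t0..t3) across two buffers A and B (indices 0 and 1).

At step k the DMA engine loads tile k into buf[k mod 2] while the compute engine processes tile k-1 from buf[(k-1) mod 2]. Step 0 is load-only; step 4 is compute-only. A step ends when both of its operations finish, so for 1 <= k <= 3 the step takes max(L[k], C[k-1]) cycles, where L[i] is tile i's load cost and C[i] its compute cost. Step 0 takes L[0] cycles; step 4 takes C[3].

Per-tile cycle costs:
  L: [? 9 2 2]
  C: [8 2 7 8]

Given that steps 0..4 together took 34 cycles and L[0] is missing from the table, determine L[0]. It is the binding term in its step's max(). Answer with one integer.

L[0] = 8

step 0 = dur = L[0]=? = L[0]  (unknown; binding)
step 1 = dur = max(L[1]=9, C[0]=8) = 9
step 2 = dur = max(L[2]=2, C[1]=2) = 2
step 3 = dur = max(L[3]=2, C[2]=7) = 7
step 4 = dur = C[3]=8 = 8
sum of known step durations = 26
dur[0] = total - known = 34 - 26 = 8
L[0] is the binding max in step 0, so L[0] = dur[0] = 8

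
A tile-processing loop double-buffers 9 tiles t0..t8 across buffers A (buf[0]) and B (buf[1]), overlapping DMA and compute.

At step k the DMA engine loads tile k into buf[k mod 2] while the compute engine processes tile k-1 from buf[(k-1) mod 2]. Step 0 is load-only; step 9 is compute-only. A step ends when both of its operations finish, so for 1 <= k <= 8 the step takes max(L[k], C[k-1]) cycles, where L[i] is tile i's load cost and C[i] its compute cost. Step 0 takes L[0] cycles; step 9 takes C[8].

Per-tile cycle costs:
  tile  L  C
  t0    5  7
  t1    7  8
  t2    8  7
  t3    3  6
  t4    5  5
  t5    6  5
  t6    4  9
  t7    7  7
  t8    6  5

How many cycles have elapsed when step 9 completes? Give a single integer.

[0] DMA t0→A (5c) ∥ CU idle ⇒ 5c, clock 5
[1] DMA t1→B (7c) ∥ CU A:t0 (7c) ⇒ 7c, clock 12
[2] DMA t2→A (8c) ∥ CU B:t1 (8c) ⇒ 8c, clock 20
[3] DMA t3→B (3c) ∥ CU A:t2 (7c) ⇒ 7c, clock 27
[4] DMA t4→A (5c) ∥ CU B:t3 (6c) ⇒ 6c, clock 33
[5] DMA t5→B (6c) ∥ CU A:t4 (5c) ⇒ 6c, clock 39
[6] DMA t6→A (4c) ∥ CU B:t5 (5c) ⇒ 5c, clock 44
[7] DMA t7→B (7c) ∥ CU A:t6 (9c) ⇒ 9c, clock 53
[8] DMA t8→A (6c) ∥ CU B:t7 (7c) ⇒ 7c, clock 60
[9] DMA idle ∥ CU A:t8 (5c) ⇒ 5c, clock 65

end_cycle[9] = 65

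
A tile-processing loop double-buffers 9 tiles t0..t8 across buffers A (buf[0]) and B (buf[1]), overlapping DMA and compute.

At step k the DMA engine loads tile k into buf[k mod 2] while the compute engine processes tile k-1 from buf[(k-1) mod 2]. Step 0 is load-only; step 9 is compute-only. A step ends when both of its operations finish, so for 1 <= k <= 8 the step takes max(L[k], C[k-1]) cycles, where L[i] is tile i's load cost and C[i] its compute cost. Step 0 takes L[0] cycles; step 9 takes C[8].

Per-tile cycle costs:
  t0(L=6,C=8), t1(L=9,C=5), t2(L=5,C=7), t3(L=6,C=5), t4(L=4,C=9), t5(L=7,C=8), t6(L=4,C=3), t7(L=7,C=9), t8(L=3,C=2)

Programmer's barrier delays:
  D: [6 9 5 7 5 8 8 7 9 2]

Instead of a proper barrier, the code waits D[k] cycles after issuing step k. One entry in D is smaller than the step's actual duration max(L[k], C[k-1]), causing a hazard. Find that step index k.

k=0 barrier L[0]=6→6c, D[0]=6 ok
k=1 barrier max(L[1]=9,C[0]=8)→9c, D[1]=9 ok
k=2 barrier max(L[2]=5,C[1]=5)→5c, D[2]=5 ok
k=3 barrier max(L[3]=6,C[2]=7)→7c, D[3]=7 ok
k=4 barrier max(L[4]=4,C[3]=5)→5c, D[4]=5 ok
k=5 barrier max(L[5]=7,C[4]=9)→9c, D[5]=8 SHORT
k=6 barrier max(L[6]=4,C[5]=8)→8c, D[6]=8 ok
k=7 barrier max(L[7]=7,C[6]=3)→7c, D[7]=7 ok
k=8 barrier max(L[8]=3,C[7]=9)→9c, D[8]=9 ok
k=9 barrier C[8]=2→2c, D[9]=2 ok

hazard at step 5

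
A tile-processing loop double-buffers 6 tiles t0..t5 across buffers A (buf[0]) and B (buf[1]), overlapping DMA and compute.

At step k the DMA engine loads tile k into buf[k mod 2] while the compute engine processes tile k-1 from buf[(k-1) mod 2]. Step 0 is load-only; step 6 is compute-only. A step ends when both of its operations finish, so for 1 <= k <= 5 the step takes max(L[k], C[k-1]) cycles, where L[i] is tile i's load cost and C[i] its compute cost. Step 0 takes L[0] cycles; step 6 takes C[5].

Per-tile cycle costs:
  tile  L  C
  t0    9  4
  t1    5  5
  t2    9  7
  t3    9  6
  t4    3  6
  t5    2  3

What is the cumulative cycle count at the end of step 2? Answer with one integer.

end_cycle[2] = 23

  0. 9=9c; end=9; A:t0 B:-
  1. max(5,4)=5c; end=14; A:t0 B:t1
  2. max(9,5)=9c; end=23; A:t2 B:t1
  3. max(9,7)=9c; end=32; A:t2 B:t3
  4. max(3,6)=6c; end=38; A:t4 B:t3
  5. max(2,6)=6c; end=44; A:t4 B:t5
  6. 3=3c; end=47; A:t4 B:t5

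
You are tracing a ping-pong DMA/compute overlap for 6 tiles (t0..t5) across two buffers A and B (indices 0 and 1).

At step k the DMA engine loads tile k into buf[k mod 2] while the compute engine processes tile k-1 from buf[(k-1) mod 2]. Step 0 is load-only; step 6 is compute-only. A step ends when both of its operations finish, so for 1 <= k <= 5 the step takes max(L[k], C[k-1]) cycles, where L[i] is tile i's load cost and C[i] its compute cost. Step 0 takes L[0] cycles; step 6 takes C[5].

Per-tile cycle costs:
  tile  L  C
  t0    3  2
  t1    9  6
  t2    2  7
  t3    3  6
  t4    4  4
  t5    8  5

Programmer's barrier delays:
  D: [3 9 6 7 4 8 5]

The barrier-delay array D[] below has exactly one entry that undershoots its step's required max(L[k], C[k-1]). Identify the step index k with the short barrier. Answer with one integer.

[0] required=L[0]=3=3 vs D=3 ok
[1] required=max(L[1]=9,C[0]=2)=9 vs D=9 ok
[2] required=max(L[2]=2,C[1]=6)=6 vs D=6 ok
[3] required=max(L[3]=3,C[2]=7)=7 vs D=7 ok
[4] required=max(L[4]=4,C[3]=6)=6 vs D=4 SHORT
[5] required=max(L[5]=8,C[4]=4)=8 vs D=8 ok
[6] required=C[5]=5=5 vs D=5 ok

hazard at step 4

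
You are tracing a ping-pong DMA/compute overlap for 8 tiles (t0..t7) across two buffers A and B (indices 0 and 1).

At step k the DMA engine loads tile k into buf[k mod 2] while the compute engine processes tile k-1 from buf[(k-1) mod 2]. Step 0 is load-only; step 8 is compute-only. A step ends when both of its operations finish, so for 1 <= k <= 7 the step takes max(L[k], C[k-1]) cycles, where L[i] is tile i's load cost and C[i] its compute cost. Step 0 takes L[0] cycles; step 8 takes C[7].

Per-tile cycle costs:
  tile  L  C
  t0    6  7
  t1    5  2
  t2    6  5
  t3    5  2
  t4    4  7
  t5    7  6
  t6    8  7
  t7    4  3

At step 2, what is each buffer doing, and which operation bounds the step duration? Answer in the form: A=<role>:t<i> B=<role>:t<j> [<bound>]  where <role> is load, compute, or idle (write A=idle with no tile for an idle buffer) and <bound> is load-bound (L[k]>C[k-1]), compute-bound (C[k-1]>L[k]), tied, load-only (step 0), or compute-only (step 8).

[0] DMA t0→A (6c) ∥ CU idle ⇒ 6c, clock 6
[1] DMA t1→B (5c) ∥ CU A:t0 (7c) ⇒ 7c, clock 13
[2] DMA t2→A (6c) ∥ CU B:t1 (2c) ⇒ 6c, clock 19
[3] DMA t3→B (5c) ∥ CU A:t2 (5c) ⇒ 5c, clock 24
[4] DMA t4→A (4c) ∥ CU B:t3 (2c) ⇒ 4c, clock 28
[5] DMA t5→B (7c) ∥ CU A:t4 (7c) ⇒ 7c, clock 35
[6] DMA t6→A (8c) ∥ CU B:t5 (6c) ⇒ 8c, clock 43
[7] DMA t7→B (4c) ∥ CU A:t6 (7c) ⇒ 7c, clock 50
[8] DMA idle ∥ CU B:t7 (3c) ⇒ 3c, clock 53

step 2: A=load:t2 B=compute:t1 [load-bound]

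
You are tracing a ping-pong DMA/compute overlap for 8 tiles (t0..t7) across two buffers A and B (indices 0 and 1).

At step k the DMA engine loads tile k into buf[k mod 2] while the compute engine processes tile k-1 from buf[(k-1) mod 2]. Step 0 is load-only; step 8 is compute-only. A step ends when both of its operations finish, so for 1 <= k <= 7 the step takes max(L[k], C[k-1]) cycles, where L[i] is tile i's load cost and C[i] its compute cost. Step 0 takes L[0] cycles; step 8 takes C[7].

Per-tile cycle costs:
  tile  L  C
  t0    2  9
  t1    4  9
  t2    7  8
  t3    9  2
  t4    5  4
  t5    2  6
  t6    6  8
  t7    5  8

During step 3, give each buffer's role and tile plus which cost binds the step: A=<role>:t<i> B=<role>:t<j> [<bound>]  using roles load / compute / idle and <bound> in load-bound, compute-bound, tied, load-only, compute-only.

step 3: A=compute:t2 B=load:t3 [load-bound]

[0] DMA t0→A (2c) ∥ CU idle ⇒ 2c, clock 2
[1] DMA t1→B (4c) ∥ CU A:t0 (9c) ⇒ 9c, clock 11
[2] DMA t2→A (7c) ∥ CU B:t1 (9c) ⇒ 9c, clock 20
[3] DMA t3→B (9c) ∥ CU A:t2 (8c) ⇒ 9c, clock 29
[4] DMA t4→A (5c) ∥ CU B:t3 (2c) ⇒ 5c, clock 34
[5] DMA t5→B (2c) ∥ CU A:t4 (4c) ⇒ 4c, clock 38
[6] DMA t6→A (6c) ∥ CU B:t5 (6c) ⇒ 6c, clock 44
[7] DMA t7→B (5c) ∥ CU A:t6 (8c) ⇒ 8c, clock 52
[8] DMA idle ∥ CU B:t7 (8c) ⇒ 8c, clock 60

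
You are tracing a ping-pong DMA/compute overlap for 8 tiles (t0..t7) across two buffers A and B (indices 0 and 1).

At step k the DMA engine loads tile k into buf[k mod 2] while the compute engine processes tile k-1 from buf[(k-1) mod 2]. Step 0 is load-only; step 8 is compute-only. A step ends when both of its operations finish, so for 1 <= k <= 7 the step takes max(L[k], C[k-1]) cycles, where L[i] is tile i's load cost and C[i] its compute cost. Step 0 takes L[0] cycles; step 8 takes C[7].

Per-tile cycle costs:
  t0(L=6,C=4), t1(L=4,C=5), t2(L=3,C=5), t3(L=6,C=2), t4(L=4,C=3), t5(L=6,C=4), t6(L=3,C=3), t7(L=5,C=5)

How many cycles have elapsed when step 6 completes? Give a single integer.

  0. 6=6c; end=6; A:t0 B:-
  1. max(4,4)=4c; end=10; A:t0 B:t1
  2. max(3,5)=5c; end=15; A:t2 B:t1
  3. max(6,5)=6c; end=21; A:t2 B:t3
  4. max(4,2)=4c; end=25; A:t4 B:t3
  5. max(6,3)=6c; end=31; A:t4 B:t5
  6. max(3,4)=4c; end=35; A:t6 B:t5
  7. max(5,3)=5c; end=40; A:t6 B:t7
  8. 5=5c; end=45; A:t6 B:t7

end_cycle[6] = 35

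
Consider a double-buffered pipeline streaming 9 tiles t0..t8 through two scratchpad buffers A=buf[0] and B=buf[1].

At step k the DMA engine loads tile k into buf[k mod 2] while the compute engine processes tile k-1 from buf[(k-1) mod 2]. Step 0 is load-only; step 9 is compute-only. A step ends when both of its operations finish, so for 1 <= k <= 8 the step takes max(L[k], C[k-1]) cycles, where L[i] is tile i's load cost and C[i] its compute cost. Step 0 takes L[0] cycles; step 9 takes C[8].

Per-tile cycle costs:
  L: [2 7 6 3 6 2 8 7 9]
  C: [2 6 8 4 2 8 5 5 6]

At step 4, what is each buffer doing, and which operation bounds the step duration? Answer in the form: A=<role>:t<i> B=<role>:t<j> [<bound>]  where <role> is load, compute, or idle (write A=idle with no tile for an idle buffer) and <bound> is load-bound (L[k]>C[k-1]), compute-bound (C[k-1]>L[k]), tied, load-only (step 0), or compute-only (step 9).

step 0: L[0]=2 → dur=2, Σ=2 | A=load:t0 B=idle [load-only]
step 1: L[1]=7 C[0]=2 → dur=7, Σ=9 | A=compute:t0 B=load:t1 [load-bound]
step 2: L[2]=6 C[1]=6 → dur=6, Σ=15 | A=load:t2 B=compute:t1 [tied]
step 3: L[3]=3 C[2]=8 → dur=8, Σ=23 | A=compute:t2 B=load:t3 [compute-bound]
step 4: L[4]=6 C[3]=4 → dur=6, Σ=29 | A=load:t4 B=compute:t3 [load-bound]
step 5: L[5]=2 C[4]=2 → dur=2, Σ=31 | A=compute:t4 B=load:t5 [tied]
step 6: L[6]=8 C[5]=8 → dur=8, Σ=39 | A=load:t6 B=compute:t5 [tied]
step 7: L[7]=7 C[6]=5 → dur=7, Σ=46 | A=compute:t6 B=load:t7 [load-bound]
step 8: L[8]=9 C[7]=5 → dur=9, Σ=55 | A=load:t8 B=compute:t7 [load-bound]
step 9: C[8]=6 → dur=6, Σ=61 | A=compute:t8 B=idle [compute-only]

step 4: A=load:t4 B=compute:t3 [load-bound]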